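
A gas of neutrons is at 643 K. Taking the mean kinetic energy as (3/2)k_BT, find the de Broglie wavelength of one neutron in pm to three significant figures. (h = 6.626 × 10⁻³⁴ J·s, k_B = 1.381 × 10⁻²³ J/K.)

λ = 99.2 pm

KE = (3/2)k_BT = 1.5 × 1.381 × 10⁻²³ × 643 = 1.332 × 10⁻²⁰ J.
p = √(2mKE) = √(2 × 1.675 × 10⁻²⁷ × 1.332 × 10⁻²⁰) = 6.680 × 10⁻²⁴ kg·m/s.
λ = h/p = 9.92 × 10⁻¹¹ m = 99.2 pm.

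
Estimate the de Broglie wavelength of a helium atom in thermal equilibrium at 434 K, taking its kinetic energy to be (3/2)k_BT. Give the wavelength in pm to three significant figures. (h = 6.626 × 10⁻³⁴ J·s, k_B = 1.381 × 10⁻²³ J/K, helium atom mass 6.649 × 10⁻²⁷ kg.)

λ = 60.6 pm

KE = (3/2)k_BT = 1.5 × 1.381 × 10⁻²³ × 434 = 8.990 × 10⁻²¹ J.
p = √(2mKE) = √(2 × 6.649 × 10⁻²⁷ × 8.990 × 10⁻²¹) = 1.093 × 10⁻²³ kg·m/s.
λ = h/p = 6.06 × 10⁻¹¹ m = 60.6 pm.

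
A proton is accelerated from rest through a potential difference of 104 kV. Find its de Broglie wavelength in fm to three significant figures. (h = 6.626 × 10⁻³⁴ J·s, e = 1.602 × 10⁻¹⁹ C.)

KE = eV = 1.602 × 10⁻¹⁹ × 1.040 × 10⁵ = 1.666 × 10⁻¹⁴ J.
p = √(2mKE) = √(2 × 1.673 × 10⁻²⁷ × 1.666 × 10⁻¹⁴) = 7.466 × 10⁻²¹ kg·m/s.
λ = h/p = 6.626 × 10⁻³⁴ / 7.466 × 10⁻²¹ = 8.87 × 10⁻¹⁴ m = 88.7 fm.

λ = 88.7 fm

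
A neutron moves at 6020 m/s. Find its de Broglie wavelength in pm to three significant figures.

λ = 65.7 pm

p = mv = 1.675 × 10⁻²⁷ × 6020 = 1.008 × 10⁻²³ kg·m/s.
λ = h/p = 6.626 × 10⁻³⁴ / 1.008 × 10⁻²³ = 6.57 × 10⁻¹¹ m = 65.7 pm.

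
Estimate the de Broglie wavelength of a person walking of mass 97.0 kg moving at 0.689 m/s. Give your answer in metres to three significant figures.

p = mv = 97.0 × 0.689 = 6.683 × 10¹ kg·m/s.
λ = h/p = 6.626 × 10⁻³⁴ / 6.683 × 10¹ = 9.91 × 10⁻³⁶ m.

λ = 9.91 × 10⁻³⁶ m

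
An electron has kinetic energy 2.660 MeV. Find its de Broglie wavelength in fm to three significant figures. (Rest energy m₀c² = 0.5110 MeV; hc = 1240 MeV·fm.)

λ = 396 fm

Total energy E = KE + m₀c² = 2.660 + 0.5110 = 3.1710 MeV.
(pc)² = E² − (m₀c²)² = (3.1710)² − (0.5110)² = 9.794 MeV², so pc = 3.130 MeV.
λ = hc/(pc) = 1240 MeV·fm / 3.130 MeV = 396 fm.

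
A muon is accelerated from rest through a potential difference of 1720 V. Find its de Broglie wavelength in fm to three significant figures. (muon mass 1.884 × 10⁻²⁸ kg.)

KE = eV = 1.602 × 10⁻¹⁹ × 1720 = 2.755 × 10⁻¹⁶ J.
p = √(2mKE) = √(2 × 1.884 × 10⁻²⁸ × 2.755 × 10⁻¹⁶) = 3.222 × 10⁻²² kg·m/s.
λ = h/p = 6.626 × 10⁻³⁴ / 3.222 × 10⁻²² = 2.06 × 10⁻¹² m = 2060 fm.

λ = 2060 fm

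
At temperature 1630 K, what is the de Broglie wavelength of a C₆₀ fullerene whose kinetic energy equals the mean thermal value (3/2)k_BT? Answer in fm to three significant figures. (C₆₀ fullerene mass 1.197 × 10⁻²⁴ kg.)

KE = (3/2)k_BT = 1.5 × 1.381 × 10⁻²³ × 1630 = 3.377 × 10⁻²⁰ J.
p = √(2mKE) = √(2 × 1.197 × 10⁻²⁴ × 3.377 × 10⁻²⁰) = 2.843 × 10⁻²² kg·m/s.
λ = h/p = 2.33 × 10⁻¹² m = 2330 fm.

λ = 2330 fm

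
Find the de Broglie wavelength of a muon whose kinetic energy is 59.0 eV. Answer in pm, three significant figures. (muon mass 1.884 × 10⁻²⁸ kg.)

KE = 59.0 eV = 9.452 × 10⁻¹⁸ J.
p = √(2mKE) = √(2 × 1.884 × 10⁻²⁸ × 9.452 × 10⁻¹⁸) = 5.968 × 10⁻²³ kg·m/s.
λ = h/p = 6.626 × 10⁻³⁴ / 5.968 × 10⁻²³ = 1.11 × 10⁻¹¹ m = 11.1 pm.

λ = 11.1 pm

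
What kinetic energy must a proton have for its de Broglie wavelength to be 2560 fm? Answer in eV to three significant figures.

KE = 125 eV

p = h/λ = 6.626 × 10⁻³⁴ / 2.560 × 10⁻¹² = 2.588 × 10⁻²² kg·m/s.
KE = p²/(2m) = (2.588 × 10⁻²²)² / (2 × 1.673 × 10⁻²⁷) = 2.002 × 10⁻¹⁷ J = 125 eV.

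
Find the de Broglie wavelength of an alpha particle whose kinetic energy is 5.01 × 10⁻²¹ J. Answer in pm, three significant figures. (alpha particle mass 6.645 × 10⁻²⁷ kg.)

λ = 81.2 pm

p = √(2mKE) = √(2 × 6.645 × 10⁻²⁷ × 5.010 × 10⁻²¹) = 8.160 × 10⁻²⁴ kg·m/s.
λ = h/p = 6.626 × 10⁻³⁴ / 8.160 × 10⁻²⁴ = 8.12 × 10⁻¹¹ m = 81.2 pm.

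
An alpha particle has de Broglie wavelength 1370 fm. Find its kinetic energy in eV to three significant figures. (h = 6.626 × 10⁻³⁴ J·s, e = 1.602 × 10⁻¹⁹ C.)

KE = 110 eV

p = h/λ = 6.626 × 10⁻³⁴ / 1.370 × 10⁻¹² = 4.836 × 10⁻²² kg·m/s.
KE = p²/(2m) = (4.836 × 10⁻²²)² / (2 × 6.645 × 10⁻²⁷) = 1.760 × 10⁻¹⁷ J = 110 eV.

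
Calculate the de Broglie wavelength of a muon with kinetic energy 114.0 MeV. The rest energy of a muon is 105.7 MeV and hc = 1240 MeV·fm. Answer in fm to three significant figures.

Total energy E = KE + m₀c² = 114.0 + 105.7 = 219.7 MeV.
(pc)² = E² − (m₀c²)² = (219.7)² − (105.7)² = 3.710 × 10⁴ MeV², so pc = 192.6 MeV.
λ = hc/(pc) = 1240 MeV·fm / 192.6 MeV = 6.44 fm.

λ = 6.44 fm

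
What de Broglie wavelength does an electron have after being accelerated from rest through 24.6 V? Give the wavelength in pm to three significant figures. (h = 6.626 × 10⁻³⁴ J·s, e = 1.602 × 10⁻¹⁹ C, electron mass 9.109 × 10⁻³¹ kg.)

λ = 247 pm

KE = eV = 1.602 × 10⁻¹⁹ × 24.60 = 3.941 × 10⁻¹⁸ J.
p = √(2mKE) = √(2 × 9.109 × 10⁻³¹ × 3.941 × 10⁻¹⁸) = 2.679 × 10⁻²⁴ kg·m/s.
λ = h/p = 6.626 × 10⁻³⁴ / 2.679 × 10⁻²⁴ = 2.47 × 10⁻¹⁰ m = 247 pm.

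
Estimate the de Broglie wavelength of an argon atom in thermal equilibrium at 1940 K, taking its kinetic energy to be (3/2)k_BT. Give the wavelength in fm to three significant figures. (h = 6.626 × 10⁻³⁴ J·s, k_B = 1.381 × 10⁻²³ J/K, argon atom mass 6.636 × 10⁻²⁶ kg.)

KE = (3/2)k_BT = 1.5 × 1.381 × 10⁻²³ × 1940 = 4.019 × 10⁻²⁰ J.
p = √(2mKE) = √(2 × 6.636 × 10⁻²⁶ × 4.019 × 10⁻²⁰) = 7.303 × 10⁻²³ kg·m/s.
λ = h/p = 9.07 × 10⁻¹² m = 9070 fm.

λ = 9070 fm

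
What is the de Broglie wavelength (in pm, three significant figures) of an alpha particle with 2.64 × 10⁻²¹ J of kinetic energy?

λ = 112 pm

p = √(2mKE) = √(2 × 6.645 × 10⁻²⁷ × 2.640 × 10⁻²¹) = 5.923 × 10⁻²⁴ kg·m/s.
λ = h/p = 6.626 × 10⁻³⁴ / 5.923 × 10⁻²⁴ = 1.12 × 10⁻¹⁰ m = 112 pm.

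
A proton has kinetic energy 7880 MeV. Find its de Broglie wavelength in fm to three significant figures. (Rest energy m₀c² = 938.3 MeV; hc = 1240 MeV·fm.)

Total energy E = KE + m₀c² = 7880 + 938.3 = 8818.3 MeV.
(pc)² = E² − (m₀c²)² = (8818.3)² − (938.3)² = 7.688 × 10⁷ MeV², so pc = 8768 MeV.
λ = hc/(pc) = 1240 MeV·fm / 8768 MeV = 0.141 fm.

λ = 0.141 fm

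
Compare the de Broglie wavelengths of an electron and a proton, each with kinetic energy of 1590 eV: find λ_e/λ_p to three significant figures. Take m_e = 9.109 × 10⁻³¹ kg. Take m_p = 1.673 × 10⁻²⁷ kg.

At fixed KE, p = √(2mKE) so λ = h/p ∝ 1/√m.
λ_e/λ_p = √(m_p/m_e) = √(1.673 × 10⁻²⁷/9.109 × 10⁻³¹) = √(1837) = 42.9.

λ_e/λ_p = 42.9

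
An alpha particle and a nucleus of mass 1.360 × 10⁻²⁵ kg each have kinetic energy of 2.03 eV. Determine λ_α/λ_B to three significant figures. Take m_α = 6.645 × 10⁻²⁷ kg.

At fixed KE, p = √(2mKE) so λ = h/p ∝ 1/√m.
λ_α/λ_B = √(m_B/m_α) = √(1.360 × 10⁻²⁵/6.645 × 10⁻²⁷) = √(20.47) = 4.52.

λ_α/λ_B = 4.52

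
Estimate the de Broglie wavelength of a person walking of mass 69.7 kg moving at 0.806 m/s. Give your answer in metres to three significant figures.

p = mv = 69.7 × 0.806 = 5.618 × 10¹ kg·m/s.
λ = h/p = 6.626 × 10⁻³⁴ / 5.618 × 10¹ = 1.18 × 10⁻³⁵ m.

λ = 1.18 × 10⁻³⁵ m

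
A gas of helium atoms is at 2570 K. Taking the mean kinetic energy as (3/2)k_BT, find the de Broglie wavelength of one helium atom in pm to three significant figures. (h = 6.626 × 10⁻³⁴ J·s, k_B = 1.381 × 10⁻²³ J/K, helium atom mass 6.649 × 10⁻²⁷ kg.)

λ = 24.9 pm

KE = (3/2)k_BT = 1.5 × 1.381 × 10⁻²³ × 2570 = 5.324 × 10⁻²⁰ J.
p = √(2mKE) = √(2 × 6.649 × 10⁻²⁷ × 5.324 × 10⁻²⁰) = 2.661 × 10⁻²³ kg·m/s.
λ = h/p = 2.49 × 10⁻¹¹ m = 24.9 pm.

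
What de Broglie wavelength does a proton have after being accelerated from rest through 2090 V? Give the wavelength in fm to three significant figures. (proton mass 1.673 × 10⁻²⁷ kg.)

λ = 626 fm

KE = eV = 1.602 × 10⁻¹⁹ × 2090 = 3.348 × 10⁻¹⁶ J.
p = √(2mKE) = √(2 × 1.673 × 10⁻²⁷ × 3.348 × 10⁻¹⁶) = 1.058 × 10⁻²¹ kg·m/s.
λ = h/p = 6.626 × 10⁻³⁴ / 1.058 × 10⁻²¹ = 6.26 × 10⁻¹³ m = 626 fm.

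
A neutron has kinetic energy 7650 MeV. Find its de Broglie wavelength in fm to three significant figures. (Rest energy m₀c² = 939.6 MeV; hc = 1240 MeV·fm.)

λ = 0.145 fm

Total energy E = KE + m₀c² = 7650 + 939.6 = 8589.6 MeV.
(pc)² = E² − (m₀c²)² = (8589.6)² − (939.6)² = 7.290 × 10⁷ MeV², so pc = 8538 MeV.
λ = hc/(pc) = 1240 MeV·fm / 8538 MeV = 0.145 fm.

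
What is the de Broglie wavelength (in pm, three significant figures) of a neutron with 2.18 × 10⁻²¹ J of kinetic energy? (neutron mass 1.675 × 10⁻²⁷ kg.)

λ = 245 pm

p = √(2mKE) = √(2 × 1.675 × 10⁻²⁷ × 2.180 × 10⁻²¹) = 2.702 × 10⁻²⁴ kg·m/s.
λ = h/p = 6.626 × 10⁻³⁴ / 2.702 × 10⁻²⁴ = 2.45 × 10⁻¹⁰ m = 245 pm.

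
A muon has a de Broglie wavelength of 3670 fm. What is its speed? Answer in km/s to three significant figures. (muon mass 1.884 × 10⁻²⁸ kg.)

v = 958 km/s

p = h/λ = 6.626 × 10⁻³⁴ / 3.670 × 10⁻¹² = 1.805 × 10⁻²² kg·m/s.
v = p/m = 1.805 × 10⁻²² / 1.884 × 10⁻²⁸ = 9.58 × 10⁵ m/s = 958 km/s.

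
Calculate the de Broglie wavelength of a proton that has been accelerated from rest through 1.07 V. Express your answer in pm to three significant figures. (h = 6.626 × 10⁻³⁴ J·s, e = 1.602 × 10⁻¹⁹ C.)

λ = 27.7 pm

KE = eV = 1.602 × 10⁻¹⁹ × 1.070 = 1.714 × 10⁻¹⁹ J.
p = √(2mKE) = √(2 × 1.673 × 10⁻²⁷ × 1.714 × 10⁻¹⁹) = 2.395 × 10⁻²³ kg·m/s.
λ = h/p = 6.626 × 10⁻³⁴ / 2.395 × 10⁻²³ = 2.77 × 10⁻¹¹ m = 27.7 pm.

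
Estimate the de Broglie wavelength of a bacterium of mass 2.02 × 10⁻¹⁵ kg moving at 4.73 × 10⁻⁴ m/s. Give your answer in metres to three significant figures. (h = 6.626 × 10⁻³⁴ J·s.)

λ = 6.93 × 10⁻¹⁶ m

p = mv = 2.02 × 10⁻¹⁵ × 4.73 × 10⁻⁴ = 9.555 × 10⁻¹⁹ kg·m/s.
λ = h/p = 6.626 × 10⁻³⁴ / 9.555 × 10⁻¹⁹ = 6.93 × 10⁻¹⁶ m.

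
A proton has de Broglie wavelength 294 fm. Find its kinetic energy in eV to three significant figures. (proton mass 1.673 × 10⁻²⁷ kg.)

KE = 9480 eV

p = h/λ = 6.626 × 10⁻³⁴ / 2.940 × 10⁻¹³ = 2.254 × 10⁻²¹ kg·m/s.
KE = p²/(2m) = (2.254 × 10⁻²¹)² / (2 × 1.673 × 10⁻²⁷) = 1.518 × 10⁻¹⁵ J = 9480 eV.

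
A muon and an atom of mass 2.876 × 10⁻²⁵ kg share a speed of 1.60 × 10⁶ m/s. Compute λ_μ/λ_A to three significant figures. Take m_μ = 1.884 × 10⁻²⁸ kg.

At fixed v, p = mv so λ = h/(mv) ∝ 1/m.
λ_μ/λ_A = m_A/m_μ = 2.876 × 10⁻²⁵/1.884 × 10⁻²⁸ = 1530.

λ_μ/λ_A = 1530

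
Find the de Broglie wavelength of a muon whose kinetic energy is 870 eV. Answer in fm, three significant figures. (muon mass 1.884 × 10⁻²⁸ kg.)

λ = 2890 fm

KE = 870 eV = 1.394 × 10⁻¹⁶ J.
p = √(2mKE) = √(2 × 1.884 × 10⁻²⁸ × 1.394 × 10⁻¹⁶) = 2.292 × 10⁻²² kg·m/s.
λ = h/p = 6.626 × 10⁻³⁴ / 2.292 × 10⁻²² = 2.89 × 10⁻¹² m = 2890 fm.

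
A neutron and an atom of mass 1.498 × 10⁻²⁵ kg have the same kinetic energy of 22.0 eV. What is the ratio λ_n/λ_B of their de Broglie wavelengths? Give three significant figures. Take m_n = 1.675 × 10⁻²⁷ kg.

λ_n/λ_B = 9.46

At fixed KE, p = √(2mKE) so λ = h/p ∝ 1/√m.
λ_n/λ_B = √(m_B/m_n) = √(1.498 × 10⁻²⁵/1.675 × 10⁻²⁷) = √(89.43) = 9.46.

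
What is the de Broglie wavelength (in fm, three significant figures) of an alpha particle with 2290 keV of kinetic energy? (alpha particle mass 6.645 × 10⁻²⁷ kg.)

KE = 2290 keV = 3.669 × 10⁻¹³ J.
p = √(2mKE) = √(2 × 6.645 × 10⁻²⁷ × 3.669 × 10⁻¹³) = 6.983 × 10⁻²⁰ kg·m/s.
λ = h/p = 6.626 × 10⁻³⁴ / 6.983 × 10⁻²⁰ = 9.49 × 10⁻¹⁵ m = 9.49 fm.

λ = 9.49 fm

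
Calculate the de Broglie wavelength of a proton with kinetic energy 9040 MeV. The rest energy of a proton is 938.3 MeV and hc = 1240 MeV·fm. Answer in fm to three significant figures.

λ = 0.125 fm

Total energy E = KE + m₀c² = 9040 + 938.3 = 9978.3 MeV.
(pc)² = E² − (m₀c²)² = (9978.3)² − (938.3)² = 9.869 × 10⁷ MeV², so pc = 9934 MeV.
λ = hc/(pc) = 1240 MeV·fm / 9934 MeV = 0.125 fm.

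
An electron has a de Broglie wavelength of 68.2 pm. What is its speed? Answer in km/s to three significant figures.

v = 1.07 × 10⁴ km/s

p = h/λ = 6.626 × 10⁻³⁴ / 6.820 × 10⁻¹¹ = 9.716 × 10⁻²⁴ kg·m/s.
v = p/m = 9.716 × 10⁻²⁴ / 9.109 × 10⁻³¹ = 1.07 × 10⁷ m/s = 1.07 × 10⁴ km/s.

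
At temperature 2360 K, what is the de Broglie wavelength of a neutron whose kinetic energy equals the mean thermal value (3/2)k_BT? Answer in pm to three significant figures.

KE = (3/2)k_BT = 1.5 × 1.381 × 10⁻²³ × 2360 = 4.889 × 10⁻²⁰ J.
p = √(2mKE) = √(2 × 1.675 × 10⁻²⁷ × 4.889 × 10⁻²⁰) = 1.280 × 10⁻²³ kg·m/s.
λ = h/p = 5.18 × 10⁻¹¹ m = 51.8 pm.

λ = 51.8 pm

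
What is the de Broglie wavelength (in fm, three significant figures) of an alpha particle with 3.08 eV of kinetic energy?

KE = 3.08 eV = 4.934 × 10⁻¹⁹ J.
p = √(2mKE) = √(2 × 6.645 × 10⁻²⁷ × 4.934 × 10⁻¹⁹) = 8.098 × 10⁻²³ kg·m/s.
λ = h/p = 6.626 × 10⁻³⁴ / 8.098 × 10⁻²³ = 8.18 × 10⁻¹² m = 8180 fm.

λ = 8180 fm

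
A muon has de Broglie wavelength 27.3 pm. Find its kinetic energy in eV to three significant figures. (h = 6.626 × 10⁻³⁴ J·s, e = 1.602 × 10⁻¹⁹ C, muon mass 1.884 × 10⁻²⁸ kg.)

KE = 9.76 eV

p = h/λ = 6.626 × 10⁻³⁴ / 2.730 × 10⁻¹¹ = 2.427 × 10⁻²³ kg·m/s.
KE = p²/(2m) = (2.427 × 10⁻²³)² / (2 × 1.884 × 10⁻²⁸) = 1.563 × 10⁻¹⁸ J = 9.76 eV.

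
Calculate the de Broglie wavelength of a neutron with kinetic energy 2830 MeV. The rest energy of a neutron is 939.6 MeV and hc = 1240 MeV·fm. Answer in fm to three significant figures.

λ = 0.340 fm

Total energy E = KE + m₀c² = 2830 + 939.6 = 3769.6 MeV.
(pc)² = E² − (m₀c²)² = (3769.6)² − (939.6)² = 1.333 × 10⁷ MeV², so pc = 3651 MeV.
λ = hc/(pc) = 1240 MeV·fm / 3651 MeV = 0.340 fm.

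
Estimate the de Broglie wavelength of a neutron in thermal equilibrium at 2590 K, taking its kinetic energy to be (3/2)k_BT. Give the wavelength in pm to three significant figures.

KE = (3/2)k_BT = 1.5 × 1.381 × 10⁻²³ × 2590 = 5.365 × 10⁻²⁰ J.
p = √(2mKE) = √(2 × 1.675 × 10⁻²⁷ × 5.365 × 10⁻²⁰) = 1.341 × 10⁻²³ kg·m/s.
λ = h/p = 4.94 × 10⁻¹¹ m = 49.4 pm.

λ = 49.4 pm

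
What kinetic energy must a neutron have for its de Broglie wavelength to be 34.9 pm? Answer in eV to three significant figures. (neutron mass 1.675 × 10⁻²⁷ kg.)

p = h/λ = 6.626 × 10⁻³⁴ / 3.490 × 10⁻¹¹ = 1.899 × 10⁻²³ kg·m/s.
KE = p²/(2m) = (1.899 × 10⁻²³)² / (2 × 1.675 × 10⁻²⁷) = 1.076 × 10⁻¹⁹ J = 0.672 eV.

KE = 0.672 eV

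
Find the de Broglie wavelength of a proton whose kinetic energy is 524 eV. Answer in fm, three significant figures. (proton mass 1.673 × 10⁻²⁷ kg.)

KE = 524 eV = 8.394 × 10⁻¹⁷ J.
p = √(2mKE) = √(2 × 1.673 × 10⁻²⁷ × 8.394 × 10⁻¹⁷) = 5.300 × 10⁻²² kg·m/s.
λ = h/p = 6.626 × 10⁻³⁴ / 5.300 × 10⁻²² = 1.25 × 10⁻¹² m = 1250 fm.

λ = 1250 fm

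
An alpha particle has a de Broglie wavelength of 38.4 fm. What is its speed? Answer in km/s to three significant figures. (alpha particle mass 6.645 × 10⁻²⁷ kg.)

v = 2600 km/s

p = h/λ = 6.626 × 10⁻³⁴ / 3.840 × 10⁻¹⁴ = 1.726 × 10⁻²⁰ kg·m/s.
v = p/m = 1.726 × 10⁻²⁰ / 6.645 × 10⁻²⁷ = 2.60 × 10⁶ m/s = 2600 km/s.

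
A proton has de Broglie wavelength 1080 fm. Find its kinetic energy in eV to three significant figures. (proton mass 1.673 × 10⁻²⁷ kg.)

p = h/λ = 6.626 × 10⁻³⁴ / 1.080 × 10⁻¹² = 6.135 × 10⁻²² kg·m/s.
KE = p²/(2m) = (6.135 × 10⁻²²)² / (2 × 1.673 × 10⁻²⁷) = 1.125 × 10⁻¹⁶ J = 702 eV.

KE = 702 eV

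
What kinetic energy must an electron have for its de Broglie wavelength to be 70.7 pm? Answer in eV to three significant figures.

p = h/λ = 6.626 × 10⁻³⁴ / 7.070 × 10⁻¹¹ = 9.372 × 10⁻²⁴ kg·m/s.
KE = p²/(2m) = (9.372 × 10⁻²⁴)² / (2 × 9.109 × 10⁻³¹) = 4.821 × 10⁻¹⁷ J = 301 eV.

KE = 301 eV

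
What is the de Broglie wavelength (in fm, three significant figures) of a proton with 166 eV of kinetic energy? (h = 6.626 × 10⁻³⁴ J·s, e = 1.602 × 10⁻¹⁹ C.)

KE = 166 eV = 2.659 × 10⁻¹⁷ J.
p = √(2mKE) = √(2 × 1.673 × 10⁻²⁷ × 2.659 × 10⁻¹⁷) = 2.983 × 10⁻²² kg·m/s.
λ = h/p = 6.626 × 10⁻³⁴ / 2.983 × 10⁻²² = 2.22 × 10⁻¹² m = 2220 fm.

λ = 2220 fm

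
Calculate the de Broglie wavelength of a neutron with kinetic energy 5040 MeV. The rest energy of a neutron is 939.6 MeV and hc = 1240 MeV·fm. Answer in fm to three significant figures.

λ = 0.210 fm

Total energy E = KE + m₀c² = 5040 + 939.6 = 5979.6 MeV.
(pc)² = E² − (m₀c²)² = (5979.6)² − (939.6)² = 3.487 × 10⁷ MeV², so pc = 5905 MeV.
λ = hc/(pc) = 1240 MeV·fm / 5905 MeV = 0.210 fm.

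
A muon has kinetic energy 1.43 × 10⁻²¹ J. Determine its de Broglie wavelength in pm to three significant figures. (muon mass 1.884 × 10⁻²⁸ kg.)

p = √(2mKE) = √(2 × 1.884 × 10⁻²⁸ × 1.430 × 10⁻²¹) = 7.340 × 10⁻²⁵ kg·m/s.
λ = h/p = 6.626 × 10⁻³⁴ / 7.340 × 10⁻²⁵ = 9.03 × 10⁻¹⁰ m = 903 pm.

λ = 903 pm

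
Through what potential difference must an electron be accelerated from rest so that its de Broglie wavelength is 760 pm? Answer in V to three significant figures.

V = 2.60 V

p = h/λ = 6.626 × 10⁻³⁴ / 7.600 × 10⁻¹⁰ = 8.718 × 10⁻²⁵ kg·m/s.
KE = p²/(2m) = 4.172 × 10⁻¹⁹ J.
V = KE/e = 4.172 × 10⁻¹⁹ / (1.602 × 10⁻¹⁹) = 2.60 V.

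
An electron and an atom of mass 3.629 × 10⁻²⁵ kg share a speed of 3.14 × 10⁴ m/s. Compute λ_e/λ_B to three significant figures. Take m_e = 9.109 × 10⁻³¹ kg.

At fixed v, p = mv so λ = h/(mv) ∝ 1/m.
λ_e/λ_B = m_B/m_e = 3.629 × 10⁻²⁵/9.109 × 10⁻³¹ = 3.98 × 10⁵.

λ_e/λ_B = 3.98 × 10⁵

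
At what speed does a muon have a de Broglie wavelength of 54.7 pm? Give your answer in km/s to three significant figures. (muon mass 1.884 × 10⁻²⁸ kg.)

v = 64.3 km/s

p = h/λ = 6.626 × 10⁻³⁴ / 5.470 × 10⁻¹¹ = 1.211 × 10⁻²³ kg·m/s.
v = p/m = 1.211 × 10⁻²³ / 1.884 × 10⁻²⁸ = 6.43 × 10⁴ m/s = 64.3 km/s.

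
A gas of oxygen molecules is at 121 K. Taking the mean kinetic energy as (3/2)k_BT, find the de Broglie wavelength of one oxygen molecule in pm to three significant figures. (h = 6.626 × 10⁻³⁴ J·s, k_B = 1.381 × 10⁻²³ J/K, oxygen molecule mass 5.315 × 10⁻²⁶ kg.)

λ = 40.6 pm

KE = (3/2)k_BT = 1.5 × 1.381 × 10⁻²³ × 121 = 2.507 × 10⁻²¹ J.
p = √(2mKE) = √(2 × 5.315 × 10⁻²⁶ × 2.507 × 10⁻²¹) = 1.632 × 10⁻²³ kg·m/s.
λ = h/p = 4.06 × 10⁻¹¹ m = 40.6 pm.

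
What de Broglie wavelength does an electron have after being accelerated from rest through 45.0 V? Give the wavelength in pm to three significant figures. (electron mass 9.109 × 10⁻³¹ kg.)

λ = 183 pm

KE = eV = 1.602 × 10⁻¹⁹ × 45.00 = 7.209 × 10⁻¹⁸ J.
p = √(2mKE) = √(2 × 9.109 × 10⁻³¹ × 7.209 × 10⁻¹⁸) = 3.624 × 10⁻²⁴ kg·m/s.
λ = h/p = 6.626 × 10⁻³⁴ / 3.624 × 10⁻²⁴ = 1.83 × 10⁻¹⁰ m = 183 pm.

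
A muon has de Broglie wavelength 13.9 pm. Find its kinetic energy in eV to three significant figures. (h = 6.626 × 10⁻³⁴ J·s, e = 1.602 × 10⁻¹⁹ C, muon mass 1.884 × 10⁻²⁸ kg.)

p = h/λ = 6.626 × 10⁻³⁴ / 1.390 × 10⁻¹¹ = 4.767 × 10⁻²³ kg·m/s.
KE = p²/(2m) = (4.767 × 10⁻²³)² / (2 × 1.884 × 10⁻²⁸) = 6.031 × 10⁻¹⁸ J = 37.6 eV.

KE = 37.6 eV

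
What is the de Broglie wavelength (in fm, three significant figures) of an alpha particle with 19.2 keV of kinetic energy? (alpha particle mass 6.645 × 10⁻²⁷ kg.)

λ = 104 fm

KE = 19.2 keV = 3.076 × 10⁻¹⁵ J.
p = √(2mKE) = √(2 × 6.645 × 10⁻²⁷ × 3.076 × 10⁻¹⁵) = 6.394 × 10⁻²¹ kg·m/s.
λ = h/p = 6.626 × 10⁻³⁴ / 6.394 × 10⁻²¹ = 1.04 × 10⁻¹³ m = 104 fm.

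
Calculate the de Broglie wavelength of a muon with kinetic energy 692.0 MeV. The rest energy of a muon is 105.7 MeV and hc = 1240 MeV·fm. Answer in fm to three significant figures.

Total energy E = KE + m₀c² = 692.0 + 105.7 = 797.7 MeV.
(pc)² = E² − (m₀c²)² = (797.7)² − (105.7)² = 6.252 × 10⁵ MeV², so pc = 790.7 MeV.
λ = hc/(pc) = 1240 MeV·fm / 790.7 MeV = 1.57 fm.

λ = 1.57 fm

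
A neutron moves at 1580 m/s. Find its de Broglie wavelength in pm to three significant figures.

p = mv = 1.675 × 10⁻²⁷ × 1580 = 2.647 × 10⁻²⁴ kg·m/s.
λ = h/p = 6.626 × 10⁻³⁴ / 2.647 × 10⁻²⁴ = 2.50 × 10⁻¹⁰ m = 250 pm.

λ = 250 pm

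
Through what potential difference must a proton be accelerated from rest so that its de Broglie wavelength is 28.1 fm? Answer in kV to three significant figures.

V = 1040 kV

p = h/λ = 6.626 × 10⁻³⁴ / 2.810 × 10⁻¹⁴ = 2.358 × 10⁻²⁰ kg·m/s.
KE = p²/(2m) = 1.662 × 10⁻¹³ J.
V = KE/e = 1.662 × 10⁻¹³ / (1.602 × 10⁻¹⁹) = 1040 kV.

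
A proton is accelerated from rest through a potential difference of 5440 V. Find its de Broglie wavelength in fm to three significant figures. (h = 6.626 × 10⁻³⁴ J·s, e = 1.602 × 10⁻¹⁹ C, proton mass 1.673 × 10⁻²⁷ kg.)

KE = eV = 1.602 × 10⁻¹⁹ × 5440 = 8.715 × 10⁻¹⁶ J.
p = √(2mKE) = √(2 × 1.673 × 10⁻²⁷ × 8.715 × 10⁻¹⁶) = 1.708 × 10⁻²¹ kg·m/s.
λ = h/p = 6.626 × 10⁻³⁴ / 1.708 × 10⁻²¹ = 3.88 × 10⁻¹³ m = 388 fm.

λ = 388 fm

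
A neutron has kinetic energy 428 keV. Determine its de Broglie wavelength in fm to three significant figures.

KE = 428 keV = 6.857 × 10⁻¹⁴ J.
p = √(2mKE) = √(2 × 1.675 × 10⁻²⁷ × 6.857 × 10⁻¹⁴) = 1.516 × 10⁻²⁰ kg·m/s.
λ = h/p = 6.626 × 10⁻³⁴ / 1.516 × 10⁻²⁰ = 4.37 × 10⁻¹⁴ m = 43.7 fm.

λ = 43.7 fm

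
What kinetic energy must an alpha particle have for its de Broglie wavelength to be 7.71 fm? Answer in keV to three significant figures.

KE = 3470 keV

p = h/λ = 6.626 × 10⁻³⁴ / 7.710 × 10⁻¹⁵ = 8.594 × 10⁻²⁰ kg·m/s.
KE = p²/(2m) = (8.594 × 10⁻²⁰)² / (2 × 6.645 × 10⁻²⁷) = 5.557 × 10⁻¹³ J = 3470 keV.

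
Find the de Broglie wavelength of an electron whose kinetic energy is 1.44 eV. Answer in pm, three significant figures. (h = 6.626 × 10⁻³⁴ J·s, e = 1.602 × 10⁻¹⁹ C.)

λ = 1020 pm

KE = 1.44 eV = 2.307 × 10⁻¹⁹ J.
p = √(2mKE) = √(2 × 9.109 × 10⁻³¹ × 2.307 × 10⁻¹⁹) = 6.483 × 10⁻²⁵ kg·m/s.
λ = h/p = 6.626 × 10⁻³⁴ / 6.483 × 10⁻²⁵ = 1.02 × 10⁻⁹ m = 1020 pm.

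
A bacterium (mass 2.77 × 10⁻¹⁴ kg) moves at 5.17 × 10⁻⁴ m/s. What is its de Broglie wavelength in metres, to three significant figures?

p = mv = 2.77 × 10⁻¹⁴ × 5.17 × 10⁻⁴ = 1.432 × 10⁻¹⁷ kg·m/s.
λ = h/p = 6.626 × 10⁻³⁴ / 1.432 × 10⁻¹⁷ = 4.63 × 10⁻¹⁷ m.

λ = 4.63 × 10⁻¹⁷ m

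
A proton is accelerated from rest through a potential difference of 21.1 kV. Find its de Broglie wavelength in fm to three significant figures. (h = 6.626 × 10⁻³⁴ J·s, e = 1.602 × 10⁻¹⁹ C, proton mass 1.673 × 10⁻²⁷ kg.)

KE = eV = 1.602 × 10⁻¹⁹ × 2.110 × 10⁴ = 3.380 × 10⁻¹⁵ J.
p = √(2mKE) = √(2 × 1.673 × 10⁻²⁷ × 3.380 × 10⁻¹⁵) = 3.363 × 10⁻²¹ kg·m/s.
λ = h/p = 6.626 × 10⁻³⁴ / 3.363 × 10⁻²¹ = 1.97 × 10⁻¹³ m = 197 fm.

λ = 197 fm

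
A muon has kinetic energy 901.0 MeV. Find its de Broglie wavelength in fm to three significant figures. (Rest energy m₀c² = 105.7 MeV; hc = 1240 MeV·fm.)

λ = 1.24 fm

Total energy E = KE + m₀c² = 901.0 + 105.7 = 1006.7 MeV.
(pc)² = E² − (m₀c²)² = (1006.7)² − (105.7)² = 1.002 × 10⁶ MeV², so pc = 1001 MeV.
λ = hc/(pc) = 1240 MeV·fm / 1001 MeV = 1.24 fm.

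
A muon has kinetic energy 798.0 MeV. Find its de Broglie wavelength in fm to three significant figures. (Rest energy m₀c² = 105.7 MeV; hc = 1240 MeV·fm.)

λ = 1.38 fm

Total energy E = KE + m₀c² = 798.0 + 105.7 = 903.7 MeV.
(pc)² = E² − (m₀c²)² = (903.7)² − (105.7)² = 8.055 × 10⁵ MeV², so pc = 897.5 MeV.
λ = hc/(pc) = 1240 MeV·fm / 897.5 MeV = 1.38 fm.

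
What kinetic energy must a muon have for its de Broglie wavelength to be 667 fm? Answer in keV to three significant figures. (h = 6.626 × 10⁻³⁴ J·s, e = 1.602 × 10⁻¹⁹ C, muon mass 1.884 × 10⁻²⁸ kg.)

p = h/λ = 6.626 × 10⁻³⁴ / 6.670 × 10⁻¹³ = 9.934 × 10⁻²² kg·m/s.
KE = p²/(2m) = (9.934 × 10⁻²²)² / (2 × 1.884 × 10⁻²⁸) = 2.619 × 10⁻¹⁵ J = 16.3 keV.

KE = 16.3 keV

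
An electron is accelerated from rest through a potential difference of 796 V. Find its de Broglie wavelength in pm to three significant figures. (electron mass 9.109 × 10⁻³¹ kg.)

KE = eV = 1.602 × 10⁻¹⁹ × 796.0 = 1.275 × 10⁻¹⁶ J.
p = √(2mKE) = √(2 × 9.109 × 10⁻³¹ × 1.275 × 10⁻¹⁶) = 1.524 × 10⁻²³ kg·m/s.
λ = h/p = 6.626 × 10⁻³⁴ / 1.524 × 10⁻²³ = 4.35 × 10⁻¹¹ m = 43.5 pm.

λ = 43.5 pm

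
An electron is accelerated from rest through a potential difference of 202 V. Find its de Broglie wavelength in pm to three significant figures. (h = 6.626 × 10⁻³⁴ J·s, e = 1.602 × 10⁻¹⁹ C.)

λ = 86.3 pm

KE = eV = 1.602 × 10⁻¹⁹ × 202.0 = 3.236 × 10⁻¹⁷ J.
p = √(2mKE) = √(2 × 9.109 × 10⁻³¹ × 3.236 × 10⁻¹⁷) = 7.678 × 10⁻²⁴ kg·m/s.
λ = h/p = 6.626 × 10⁻³⁴ / 7.678 × 10⁻²⁴ = 8.63 × 10⁻¹¹ m = 86.3 pm.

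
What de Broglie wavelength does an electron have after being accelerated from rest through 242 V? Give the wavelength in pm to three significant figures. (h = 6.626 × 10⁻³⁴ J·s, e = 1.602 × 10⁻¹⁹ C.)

λ = 78.8 pm

KE = eV = 1.602 × 10⁻¹⁹ × 242.0 = 3.877 × 10⁻¹⁷ J.
p = √(2mKE) = √(2 × 9.109 × 10⁻³¹ × 3.877 × 10⁻¹⁷) = 8.404 × 10⁻²⁴ kg·m/s.
λ = h/p = 6.626 × 10⁻³⁴ / 8.404 × 10⁻²⁴ = 7.88 × 10⁻¹¹ m = 78.8 pm.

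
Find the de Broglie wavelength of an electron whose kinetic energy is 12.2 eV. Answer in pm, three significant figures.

λ = 351 pm

KE = 12.2 eV = 1.954 × 10⁻¹⁸ J.
p = √(2mKE) = √(2 × 9.109 × 10⁻³¹ × 1.954 × 10⁻¹⁸) = 1.887 × 10⁻²⁴ kg·m/s.
λ = h/p = 6.626 × 10⁻³⁴ / 1.887 × 10⁻²⁴ = 3.51 × 10⁻¹⁰ m = 351 pm.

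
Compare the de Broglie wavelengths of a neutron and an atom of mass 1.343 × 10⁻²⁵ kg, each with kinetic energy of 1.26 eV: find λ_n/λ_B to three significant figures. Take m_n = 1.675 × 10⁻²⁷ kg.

λ_n/λ_B = 8.95

At fixed KE, p = √(2mKE) so λ = h/p ∝ 1/√m.
λ_n/λ_B = √(m_B/m_n) = √(1.343 × 10⁻²⁵/1.675 × 10⁻²⁷) = √(80.18) = 8.95.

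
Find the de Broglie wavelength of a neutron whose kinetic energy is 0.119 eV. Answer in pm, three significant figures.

KE = 0.119 eV = 1.906 × 10⁻²⁰ J.
p = √(2mKE) = √(2 × 1.675 × 10⁻²⁷ × 1.906 × 10⁻²⁰) = 7.991 × 10⁻²⁴ kg·m/s.
λ = h/p = 6.626 × 10⁻³⁴ / 7.991 × 10⁻²⁴ = 8.29 × 10⁻¹¹ m = 82.9 pm.

λ = 82.9 pm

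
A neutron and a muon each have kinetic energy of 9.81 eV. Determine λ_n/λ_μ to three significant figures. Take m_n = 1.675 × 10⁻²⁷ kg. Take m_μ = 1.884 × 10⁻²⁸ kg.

At fixed KE, p = √(2mKE) so λ = h/p ∝ 1/√m.
λ_n/λ_μ = √(m_μ/m_n) = √(1.884 × 10⁻²⁸/1.675 × 10⁻²⁷) = √(0.1125) = 0.335.

λ_n/λ_μ = 0.335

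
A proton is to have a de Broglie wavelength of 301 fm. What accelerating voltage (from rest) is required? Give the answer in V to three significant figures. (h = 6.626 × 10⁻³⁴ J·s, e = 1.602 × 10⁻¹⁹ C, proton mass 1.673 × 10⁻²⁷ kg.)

p = h/λ = 6.626 × 10⁻³⁴ / 3.010 × 10⁻¹³ = 2.201 × 10⁻²¹ kg·m/s.
KE = p²/(2m) = 1.448 × 10⁻¹⁵ J.
V = KE/e = 1.448 × 10⁻¹⁵ / (1.602 × 10⁻¹⁹) = 9040 V.

V = 9040 V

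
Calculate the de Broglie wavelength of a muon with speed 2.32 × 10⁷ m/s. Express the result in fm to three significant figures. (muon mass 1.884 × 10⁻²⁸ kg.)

λ = 152 fm

p = mv = 1.884 × 10⁻²⁸ × 2.32 × 10⁷ = 4.371 × 10⁻²¹ kg·m/s.
λ = h/p = 6.626 × 10⁻³⁴ / 4.371 × 10⁻²¹ = 1.52 × 10⁻¹³ m = 152 fm.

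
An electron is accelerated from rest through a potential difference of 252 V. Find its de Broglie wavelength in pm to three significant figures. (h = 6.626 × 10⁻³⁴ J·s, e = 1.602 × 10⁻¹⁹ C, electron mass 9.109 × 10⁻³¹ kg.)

λ = 77.3 pm

KE = eV = 1.602 × 10⁻¹⁹ × 252.0 = 4.037 × 10⁻¹⁷ J.
p = √(2mKE) = √(2 × 9.109 × 10⁻³¹ × 4.037 × 10⁻¹⁷) = 8.576 × 10⁻²⁴ kg·m/s.
λ = h/p = 6.626 × 10⁻³⁴ / 8.576 × 10⁻²⁴ = 7.73 × 10⁻¹¹ m = 77.3 pm.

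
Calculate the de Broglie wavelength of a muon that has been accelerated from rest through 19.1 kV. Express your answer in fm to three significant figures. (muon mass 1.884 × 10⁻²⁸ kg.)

KE = eV = 1.602 × 10⁻¹⁹ × 1.910 × 10⁴ = 3.060 × 10⁻¹⁵ J.
p = √(2mKE) = √(2 × 1.884 × 10⁻²⁸ × 3.060 × 10⁻¹⁵) = 1.074 × 10⁻²¹ kg·m/s.
λ = h/p = 6.626 × 10⁻³⁴ / 1.074 × 10⁻²¹ = 6.17 × 10⁻¹³ m = 617 fm.

λ = 617 fm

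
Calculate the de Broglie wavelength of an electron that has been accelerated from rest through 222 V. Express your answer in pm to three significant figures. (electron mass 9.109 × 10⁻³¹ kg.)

KE = eV = 1.602 × 10⁻¹⁹ × 222.0 = 3.556 × 10⁻¹⁷ J.
p = √(2mKE) = √(2 × 9.109 × 10⁻³¹ × 3.556 × 10⁻¹⁷) = 8.049 × 10⁻²⁴ kg·m/s.
λ = h/p = 6.626 × 10⁻³⁴ / 8.049 × 10⁻²⁴ = 8.23 × 10⁻¹¹ m = 82.3 pm.

λ = 82.3 pm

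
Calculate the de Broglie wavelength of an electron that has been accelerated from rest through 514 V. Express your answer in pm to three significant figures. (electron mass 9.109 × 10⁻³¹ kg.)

KE = eV = 1.602 × 10⁻¹⁹ × 514.0 = 8.234 × 10⁻¹⁷ J.
p = √(2mKE) = √(2 × 9.109 × 10⁻³¹ × 8.234 × 10⁻¹⁷) = 1.225 × 10⁻²³ kg·m/s.
λ = h/p = 6.626 × 10⁻³⁴ / 1.225 × 10⁻²³ = 5.41 × 10⁻¹¹ m = 54.1 pm.

λ = 54.1 pm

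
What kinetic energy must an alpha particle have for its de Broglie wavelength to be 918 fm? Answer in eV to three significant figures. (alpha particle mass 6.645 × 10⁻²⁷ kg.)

KE = 245 eV

p = h/λ = 6.626 × 10⁻³⁴ / 9.180 × 10⁻¹³ = 7.218 × 10⁻²² kg·m/s.
KE = p²/(2m) = (7.218 × 10⁻²²)² / (2 × 6.645 × 10⁻²⁷) = 3.920 × 10⁻¹⁷ J = 245 eV.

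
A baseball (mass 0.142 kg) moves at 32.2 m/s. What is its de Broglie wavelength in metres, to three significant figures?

p = mv = 0.142 × 32.2 = 4.572 kg·m/s.
λ = h/p = 6.626 × 10⁻³⁴ / 4.572 = 1.45 × 10⁻³⁴ m.

λ = 1.45 × 10⁻³⁴ m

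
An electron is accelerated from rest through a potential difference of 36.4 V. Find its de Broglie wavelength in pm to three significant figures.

λ = 203 pm

KE = eV = 1.602 × 10⁻¹⁹ × 36.40 = 5.831 × 10⁻¹⁸ J.
p = √(2mKE) = √(2 × 9.109 × 10⁻³¹ × 5.831 × 10⁻¹⁸) = 3.259 × 10⁻²⁴ kg·m/s.
λ = h/p = 6.626 × 10⁻³⁴ / 3.259 × 10⁻²⁴ = 2.03 × 10⁻¹⁰ m = 203 pm.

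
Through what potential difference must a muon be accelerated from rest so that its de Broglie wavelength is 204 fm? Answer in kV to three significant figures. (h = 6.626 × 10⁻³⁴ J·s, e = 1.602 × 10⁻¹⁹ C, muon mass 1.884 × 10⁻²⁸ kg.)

V = 175 kV

p = h/λ = 6.626 × 10⁻³⁴ / 2.040 × 10⁻¹³ = 3.248 × 10⁻²¹ kg·m/s.
KE = p²/(2m) = 2.800 × 10⁻¹⁴ J.
V = KE/e = 2.800 × 10⁻¹⁴ / (1.602 × 10⁻¹⁹) = 175 kV.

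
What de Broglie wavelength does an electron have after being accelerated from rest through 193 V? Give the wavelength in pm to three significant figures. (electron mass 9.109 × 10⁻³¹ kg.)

KE = eV = 1.602 × 10⁻¹⁹ × 193.0 = 3.092 × 10⁻¹⁷ J.
p = √(2mKE) = √(2 × 9.109 × 10⁻³¹ × 3.092 × 10⁻¹⁷) = 7.505 × 10⁻²⁴ kg·m/s.
λ = h/p = 6.626 × 10⁻³⁴ / 7.505 × 10⁻²⁴ = 8.83 × 10⁻¹¹ m = 88.3 pm.

λ = 88.3 pm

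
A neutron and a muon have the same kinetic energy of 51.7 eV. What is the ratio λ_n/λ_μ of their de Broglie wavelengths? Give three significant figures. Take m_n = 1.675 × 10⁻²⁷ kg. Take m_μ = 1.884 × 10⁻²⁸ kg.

At fixed KE, p = √(2mKE) so λ = h/p ∝ 1/√m.
λ_n/λ_μ = √(m_μ/m_n) = √(1.884 × 10⁻²⁸/1.675 × 10⁻²⁷) = √(0.1125) = 0.335.

λ_n/λ_μ = 0.335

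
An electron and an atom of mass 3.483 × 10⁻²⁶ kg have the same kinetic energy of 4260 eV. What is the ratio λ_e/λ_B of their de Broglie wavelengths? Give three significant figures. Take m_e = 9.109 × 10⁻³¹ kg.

λ_e/λ_B = 196

At fixed KE, p = √(2mKE) so λ = h/p ∝ 1/√m.
λ_e/λ_B = √(m_B/m_e) = √(3.483 × 10⁻²⁶/9.109 × 10⁻³¹) = √(3.824 × 10⁴) = 196.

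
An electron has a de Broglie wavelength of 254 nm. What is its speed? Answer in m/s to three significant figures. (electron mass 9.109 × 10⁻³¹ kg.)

p = h/λ = 6.626 × 10⁻³⁴ / 2.540 × 10⁻⁷ = 2.609 × 10⁻²⁷ kg·m/s.
v = p/m = 2.609 × 10⁻²⁷ / 9.109 × 10⁻³¹ = 2.86 × 10³ m/s = 2860 m/s.

v = 2860 m/s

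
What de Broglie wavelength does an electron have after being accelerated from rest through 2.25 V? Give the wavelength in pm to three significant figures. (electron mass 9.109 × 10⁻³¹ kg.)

λ = 818 pm

KE = eV = 1.602 × 10⁻¹⁹ × 2.250 = 3.605 × 10⁻¹⁹ J.
p = √(2mKE) = √(2 × 9.109 × 10⁻³¹ × 3.605 × 10⁻¹⁹) = 8.104 × 10⁻²⁵ kg·m/s.
λ = h/p = 6.626 × 10⁻³⁴ / 8.104 × 10⁻²⁵ = 8.18 × 10⁻¹⁰ m = 818 pm.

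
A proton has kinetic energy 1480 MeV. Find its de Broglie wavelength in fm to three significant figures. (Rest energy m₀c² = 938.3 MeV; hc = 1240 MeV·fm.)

λ = 0.556 fm

Total energy E = KE + m₀c² = 1480 + 938.3 = 2418.3 MeV.
(pc)² = E² − (m₀c²)² = (2418.3)² − (938.3)² = 4.968 × 10⁶ MeV², so pc = 2229 MeV.
λ = hc/(pc) = 1240 MeV·fm / 2229 MeV = 0.556 fm.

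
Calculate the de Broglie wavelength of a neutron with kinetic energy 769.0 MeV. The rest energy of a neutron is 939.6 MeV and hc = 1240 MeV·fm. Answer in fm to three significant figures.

λ = 0.869 fm

Total energy E = KE + m₀c² = 769.0 + 939.6 = 1708.6 MeV.
(pc)² = E² − (m₀c²)² = (1708.6)² − (939.6)² = 2.036 × 10⁶ MeV², so pc = 1427 MeV.
λ = hc/(pc) = 1240 MeV·fm / 1427 MeV = 0.869 fm.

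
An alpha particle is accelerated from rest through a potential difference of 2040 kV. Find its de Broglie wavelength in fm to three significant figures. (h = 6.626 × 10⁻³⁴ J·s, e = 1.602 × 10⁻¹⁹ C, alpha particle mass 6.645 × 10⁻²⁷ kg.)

λ = 7.11 fm

KE = 2eV = 2 × 1.602 × 10⁻¹⁹ × 2.040 × 10⁶ = 6.536 × 10⁻¹³ J.
p = √(2mKE) = √(2 × 6.645 × 10⁻²⁷ × 6.536 × 10⁻¹³) = 9.320 × 10⁻²⁰ kg·m/s.
λ = h/p = 6.626 × 10⁻³⁴ / 9.320 × 10⁻²⁰ = 7.11 × 10⁻¹⁵ m = 7.11 fm.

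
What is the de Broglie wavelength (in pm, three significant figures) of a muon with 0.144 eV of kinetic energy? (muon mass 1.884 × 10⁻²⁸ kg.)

KE = 0.144 eV = 2.307 × 10⁻²⁰ J.
p = √(2mKE) = √(2 × 1.884 × 10⁻²⁸ × 2.307 × 10⁻²⁰) = 2.948 × 10⁻²⁴ kg·m/s.
λ = h/p = 6.626 × 10⁻³⁴ / 2.948 × 10⁻²⁴ = 2.25 × 10⁻¹⁰ m = 225 pm.

λ = 225 pm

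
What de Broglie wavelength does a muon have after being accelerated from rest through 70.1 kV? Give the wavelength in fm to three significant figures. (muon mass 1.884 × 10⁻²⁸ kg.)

KE = eV = 1.602 × 10⁻¹⁹ × 7.010 × 10⁴ = 1.123 × 10⁻¹⁴ J.
p = √(2mKE) = √(2 × 1.884 × 10⁻²⁸ × 1.123 × 10⁻¹⁴) = 2.057 × 10⁻²¹ kg·m/s.
λ = h/p = 6.626 × 10⁻³⁴ / 2.057 × 10⁻²¹ = 3.22 × 10⁻¹³ m = 322 fm.

λ = 322 fm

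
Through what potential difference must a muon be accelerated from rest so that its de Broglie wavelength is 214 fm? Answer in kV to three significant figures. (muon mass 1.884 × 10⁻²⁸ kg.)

p = h/λ = 6.626 × 10⁻³⁴ / 2.140 × 10⁻¹³ = 3.096 × 10⁻²¹ kg·m/s.
KE = p²/(2m) = 2.544 × 10⁻¹⁴ J.
V = KE/e = 2.544 × 10⁻¹⁴ / (1.602 × 10⁻¹⁹) = 159 kV.

V = 159 kV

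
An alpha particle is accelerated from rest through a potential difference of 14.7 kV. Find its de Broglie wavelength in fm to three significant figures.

KE = 2eV = 2 × 1.602 × 10⁻¹⁹ × 1.470 × 10⁴ = 4.710 × 10⁻¹⁵ J.
p = √(2mKE) = √(2 × 6.645 × 10⁻²⁷ × 4.710 × 10⁻¹⁵) = 7.912 × 10⁻²¹ kg·m/s.
λ = h/p = 6.626 × 10⁻³⁴ / 7.912 × 10⁻²¹ = 8.37 × 10⁻¹⁴ m = 83.7 fm.

λ = 83.7 fm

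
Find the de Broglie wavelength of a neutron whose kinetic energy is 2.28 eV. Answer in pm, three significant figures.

λ = 18.9 pm

KE = 2.28 eV = 3.653 × 10⁻¹⁹ J.
p = √(2mKE) = √(2 × 1.675 × 10⁻²⁷ × 3.653 × 10⁻¹⁹) = 3.498 × 10⁻²³ kg·m/s.
λ = h/p = 6.626 × 10⁻³⁴ / 3.498 × 10⁻²³ = 1.89 × 10⁻¹¹ m = 18.9 pm.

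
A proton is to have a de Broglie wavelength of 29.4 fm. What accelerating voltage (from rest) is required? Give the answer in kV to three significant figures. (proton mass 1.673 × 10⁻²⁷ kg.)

p = h/λ = 6.626 × 10⁻³⁴ / 2.940 × 10⁻¹⁴ = 2.254 × 10⁻²⁰ kg·m/s.
KE = p²/(2m) = 1.518 × 10⁻¹³ J.
V = KE/e = 1.518 × 10⁻¹³ / (1.602 × 10⁻¹⁹) = 948 kV.

V = 948 kV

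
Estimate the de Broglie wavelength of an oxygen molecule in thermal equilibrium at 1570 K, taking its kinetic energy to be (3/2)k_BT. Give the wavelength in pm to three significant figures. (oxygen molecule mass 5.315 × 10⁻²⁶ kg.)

λ = 11.3 pm

KE = (3/2)k_BT = 1.5 × 1.381 × 10⁻²³ × 1570 = 3.252 × 10⁻²⁰ J.
p = √(2mKE) = √(2 × 5.315 × 10⁻²⁶ × 3.252 × 10⁻²⁰) = 5.880 × 10⁻²³ kg·m/s.
λ = h/p = 1.13 × 10⁻¹¹ m = 11.3 pm.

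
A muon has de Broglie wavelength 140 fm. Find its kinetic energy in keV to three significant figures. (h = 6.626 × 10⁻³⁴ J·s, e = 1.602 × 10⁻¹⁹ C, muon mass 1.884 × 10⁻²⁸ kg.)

KE = 371 keV

p = h/λ = 6.626 × 10⁻³⁴ / 1.400 × 10⁻¹³ = 4.733 × 10⁻²¹ kg·m/s.
KE = p²/(2m) = (4.733 × 10⁻²¹)² / (2 × 1.884 × 10⁻²⁸) = 5.945 × 10⁻¹⁴ J = 371 keV.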